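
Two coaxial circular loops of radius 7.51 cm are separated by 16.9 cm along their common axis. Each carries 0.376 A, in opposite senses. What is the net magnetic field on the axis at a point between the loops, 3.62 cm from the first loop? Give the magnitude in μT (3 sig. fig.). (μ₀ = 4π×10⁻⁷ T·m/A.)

Each loop contributes B = μ₀IR²/[2(R²+z²)^(3/2)] on the axis, with z measured from that loop.
Loop 1 (z = 0.0362 m): B₁ = 2.30×10⁻⁶ T. Loop 2 (z = 0.1328 m): B₂ = 3.75×10⁻⁷ T.
The fields oppose: B = |B₁ − B₂| = 1.92×10⁻⁶ T.

B ≈ 1.92 μT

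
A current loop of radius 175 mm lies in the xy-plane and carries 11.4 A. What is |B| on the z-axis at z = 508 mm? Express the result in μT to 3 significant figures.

On the axis of a circular loop, B = μ₀IR² / [2(R²+z²)^(3/2)].
R² + z² = (0.175)² + (0.508)² = 0.2887 m², and (R²+z²)^(3/2) = 0.155 m³.
B = (4π×10⁻⁷ × 11.4 × 0.03063) / (2 × 0.155) = 1.41×10⁻⁶ T.

B ≈ 1.41 μT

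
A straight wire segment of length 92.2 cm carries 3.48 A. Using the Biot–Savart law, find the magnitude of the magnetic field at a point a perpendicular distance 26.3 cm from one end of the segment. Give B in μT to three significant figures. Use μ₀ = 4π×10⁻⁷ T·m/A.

For a finite straight segment, B = (μ₀I/4πd)(sinθ₁ + sinθ₂), where θ₁, θ₂ are the angles from the perpendicular to each end.
The perpendicular foot is at one end, so the two end-offsets along the wire are 0 and L = 0.922 m.
sinθ₁ = 0/√(0²+0.263²) = 0.0000; sinθ₂ = 0.922/√(0.922²+0.263²) = 0.9616.
B = (4π×10⁻⁷ × 3.48) / (4π × 0.263) × (0.0000 + 0.9616) = 1.27×10⁻⁶ T.

B ≈ 1.27 μT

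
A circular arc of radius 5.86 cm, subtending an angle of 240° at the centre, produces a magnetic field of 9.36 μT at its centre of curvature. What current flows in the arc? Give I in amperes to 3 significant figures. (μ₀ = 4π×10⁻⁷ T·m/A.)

I ≈ 1.31 A

For a circular arc, B = μ₀Iφ/(4πR) with φ in radians; here φ = 4.189 rad.
So I = 4πRB/(μ₀φ) = 4π × 0.0586 × 9.36×10⁻⁶ / (4π×10⁻⁷ × 4.189) = 1.31 A.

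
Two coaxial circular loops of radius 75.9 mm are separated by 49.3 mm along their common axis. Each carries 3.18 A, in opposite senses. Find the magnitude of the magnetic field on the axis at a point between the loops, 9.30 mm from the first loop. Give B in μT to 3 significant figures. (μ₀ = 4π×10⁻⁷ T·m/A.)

Each loop contributes B = μ₀IR²/[2(R²+z²)^(3/2)] on the axis, with z measured from that loop.
Loop 1 (z = 0.0093 m): B₁ = 2.57×10⁻⁵ T. Loop 2 (z = 0.04 m): B₂ = 1.82×10⁻⁵ T.
The fields oppose: B = |B₁ − B₂| = 7.52×10⁻⁶ T.

B ≈ 7.52 μT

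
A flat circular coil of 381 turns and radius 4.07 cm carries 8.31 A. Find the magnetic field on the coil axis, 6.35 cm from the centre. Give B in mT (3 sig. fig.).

B ≈ 7.68 mT

For an N-turn flat coil, B = Nμ₀IR²/[2(R²+z²)^(3/2)] with R = 0.0407 m, z = 0.0635 m.
B = 381 × 2.02×10⁻⁵ T = 7.68×10⁻³ T.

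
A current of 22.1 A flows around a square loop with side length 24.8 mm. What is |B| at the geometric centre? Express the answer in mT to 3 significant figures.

Each side is a finite straight segment at perpendicular distance d = a/(2 tan(π/4)) = 0.0124 m from the centre, with end-angles ±π/4.
One side contributes B₁ = (μ₀I/4πd)·2 sin(π/4) = 2.52×10⁻⁴ T.
All 4 sides add in the same direction: B = 4 × 2.52×10⁻⁴ = 1.01×10⁻³ T.

B ≈ 1.01 mT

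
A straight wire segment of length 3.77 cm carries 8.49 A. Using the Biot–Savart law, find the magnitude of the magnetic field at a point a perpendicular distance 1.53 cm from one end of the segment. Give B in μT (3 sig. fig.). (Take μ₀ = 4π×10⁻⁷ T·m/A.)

For a finite straight segment, B = (μ₀I/4πd)(sinθ₁ + sinθ₂), where θ₁, θ₂ are the angles from the perpendicular to each end.
The perpendicular foot is at one end, so the two end-offsets along the wire are 0 and L = 0.0377 m.
sinθ₁ = 0/√(0²+0.0153²) = 0.0000; sinθ₂ = 0.0377/√(0.0377²+0.0153²) = 0.9266.
B = (4π×10⁻⁷ × 8.49) / (4π × 0.0153) × (0.0000 + 0.9266) = 5.14×10⁻⁵ T.

B ≈ 51.4 μT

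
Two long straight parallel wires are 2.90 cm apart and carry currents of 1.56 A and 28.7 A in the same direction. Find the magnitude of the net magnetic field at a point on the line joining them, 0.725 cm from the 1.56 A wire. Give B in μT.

Each long wire gives B = μ₀I/(2πd). Distances are d₁ = 0.00725 m and d₂ = 0.02175 m.
B₁ = 4.30×10⁻⁵ T, B₂ = 2.64×10⁻⁴ T.
Between parallel currents the two contributions point in opposite directions, so they subtract. B = |B₁ − B₂| = |4.30×10⁻⁵ − 2.64×10⁻⁴| = 2.21×10⁻⁴ T.

B ≈ 221 μT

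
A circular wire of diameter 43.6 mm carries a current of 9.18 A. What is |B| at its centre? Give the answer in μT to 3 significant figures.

B ≈ 265 μT

At the centre of a circular loop the Biot–Savart law gives B = μ₀I/(2R) (so R = 0.0218 m).
B = (4π×10⁻⁷ × 9.18) / (2 × 0.0218) = 2.65×10⁻⁴ T.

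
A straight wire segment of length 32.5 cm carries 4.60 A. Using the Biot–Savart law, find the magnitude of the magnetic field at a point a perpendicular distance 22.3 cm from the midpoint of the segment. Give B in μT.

B ≈ 2.43 μT

For a finite straight segment, B = (μ₀I/4πd)(sinθ₁ + sinθ₂), where θ₁, θ₂ are the angles from the perpendicular to each end.
The perpendicular from the point meets the wire at its midpoint, so each end is L/2 = 0.1625 m away along the wire.
sinθ₁ = 0.1625/√(0.1625²+0.223²) = 0.5889; sinθ₂ = 0.1625/√(0.1625²+0.223²) = 0.5889.
B = (4π×10⁻⁷ × 4.60) / (4π × 0.223) × (0.5889 + 0.5889) = 2.43×10⁻⁶ T.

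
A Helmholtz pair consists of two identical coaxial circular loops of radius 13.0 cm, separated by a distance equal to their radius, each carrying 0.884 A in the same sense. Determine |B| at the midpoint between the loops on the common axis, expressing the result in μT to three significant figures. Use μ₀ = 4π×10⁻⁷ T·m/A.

B ≈ 6.11 μT

Each loop contributes B = μ₀IR²/[2(R²+z²)^(3/2)] on the axis, with z measured from that loop.
Loop 1 (z = 0.065 m): B₁ = 3.06×10⁻⁶ T. Loop 2 (z = 0.065 m): B₂ = 3.06×10⁻⁶ T.
The fields add: B = B₁ + B₂ = 6.11×10⁻⁶ T.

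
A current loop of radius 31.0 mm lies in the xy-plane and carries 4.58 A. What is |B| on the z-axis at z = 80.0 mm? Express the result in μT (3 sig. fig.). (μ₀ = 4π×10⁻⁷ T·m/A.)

B ≈ 4.38 μT

On the axis of a circular loop, B = μ₀IR² / [2(R²+z²)^(3/2)].
R² + z² = (0.031)² + (0.08)² = 0.007361 m², and (R²+z²)^(3/2) = 6.32×10⁻⁴ m³.
B = (4π×10⁻⁷ × 4.58 × 0.000961) / (2 × 6.32×10⁻⁴) = 4.38×10⁻⁶ T.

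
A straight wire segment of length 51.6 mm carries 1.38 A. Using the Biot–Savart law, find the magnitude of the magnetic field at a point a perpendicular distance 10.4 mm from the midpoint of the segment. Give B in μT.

B ≈ 24.6 μT

For a finite straight segment, B = (μ₀I/4πd)(sinθ₁ + sinθ₂), where θ₁, θ₂ are the angles from the perpendicular to each end.
The perpendicular from the point meets the wire at its midpoint, so each end is L/2 = 0.0258 m away along the wire.
sinθ₁ = 0.0258/√(0.0258²+0.0104²) = 0.9275; sinθ₂ = 0.0258/√(0.0258²+0.0104²) = 0.9275.
B = (4π×10⁻⁷ × 1.38) / (4π × 0.0104) × (0.9275 + 0.9275) = 2.46×10⁻⁵ T.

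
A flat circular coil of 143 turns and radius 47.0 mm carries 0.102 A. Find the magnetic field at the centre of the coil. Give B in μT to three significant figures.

For an N-turn flat coil, B = Nμ₀I/(2R) with R = 0.047 m.
B = 143 × 1.36×10⁻⁶ T = 1.95×10⁻⁴ T.

B ≈ 195 μT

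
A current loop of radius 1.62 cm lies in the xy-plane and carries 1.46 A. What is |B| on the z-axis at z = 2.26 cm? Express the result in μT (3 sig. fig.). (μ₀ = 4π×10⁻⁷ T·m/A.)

B ≈ 11.2 μT

On the axis of a circular loop, B = μ₀IR² / [2(R²+z²)^(3/2)].
R² + z² = (0.0162)² + (0.0226)² = 0.0007732 m², and (R²+z²)^(3/2) = 2.15×10⁻⁵ m³.
B = (4π×10⁻⁷ × 1.46 × 0.0002624) / (2 × 2.15×10⁻⁵) = 1.12×10⁻⁵ T.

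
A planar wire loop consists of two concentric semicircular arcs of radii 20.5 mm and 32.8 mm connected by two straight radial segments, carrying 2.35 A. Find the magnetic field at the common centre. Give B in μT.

The radial connectors point toward the centre, so dl × r̂ = 0 and they contribute nothing.
Each semicircle gives μ₀I/(4R): inner arc 3.60×10⁻⁵ T, outer arc 2.25×10⁻⁵ T.
The two arcs carry current in opposite angular senses, so their fields oppose: B = |3.60×10⁻⁵ − 2.25×10⁻⁵| = 1.35×10⁻⁵ T.

B ≈ 13.5 μT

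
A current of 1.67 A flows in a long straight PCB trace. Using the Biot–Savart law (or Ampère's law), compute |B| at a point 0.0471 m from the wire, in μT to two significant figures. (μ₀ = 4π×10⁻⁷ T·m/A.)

B ≈ 7.1 μT

For an infinitely long straight wire, B = μ₀I/(2πd).
B = (4π×10⁻⁷ × 1.67) / (2π × 0.0471) = 7.09×10⁻⁶ T.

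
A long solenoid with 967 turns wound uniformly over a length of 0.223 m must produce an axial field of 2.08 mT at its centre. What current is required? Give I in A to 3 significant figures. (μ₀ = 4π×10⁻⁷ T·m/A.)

Inside a long solenoid B = μ₀nI with n = 4336 m⁻¹, so I = B/(μ₀n).
I = 2.08×10⁻³ / (4π×10⁻⁷ × 4336) = 0.382 A.

I ≈ 0.382 A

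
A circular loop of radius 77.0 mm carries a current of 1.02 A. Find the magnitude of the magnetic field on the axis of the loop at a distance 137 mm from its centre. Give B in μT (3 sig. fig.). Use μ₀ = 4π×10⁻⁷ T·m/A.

On the axis of a circular loop, B = μ₀IR² / [2(R²+z²)^(3/2)].
R² + z² = (0.077)² + (0.137)² = 0.0247 m², and (R²+z²)^(3/2) = 3.88×10⁻³ m³.
B = (4π×10⁻⁷ × 1.02 × 0.005929) / (2 × 3.88×10⁻³) = 9.79×10⁻⁷ T.

B ≈ 0.979 μT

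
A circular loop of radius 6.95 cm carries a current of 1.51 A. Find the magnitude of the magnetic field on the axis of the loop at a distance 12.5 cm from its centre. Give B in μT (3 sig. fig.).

On the axis of a circular loop, B = μ₀IR² / [2(R²+z²)^(3/2)].
R² + z² = (0.0695)² + (0.125)² = 0.02046 m², and (R²+z²)^(3/2) = 2.93×10⁻³ m³.
B = (4π×10⁻⁷ × 1.51 × 0.00483) / (2 × 2.93×10⁻³) = 1.57×10⁻⁶ T.

B ≈ 1.57 μT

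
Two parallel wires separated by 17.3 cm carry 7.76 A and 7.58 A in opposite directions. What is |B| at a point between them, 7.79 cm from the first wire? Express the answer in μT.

Each long wire gives B = μ₀I/(2πd). Distances are d₁ = 0.0779 m and d₂ = 0.0951 m.
B₁ = 1.99×10⁻⁵ T, B₂ = 1.59×10⁻⁵ T.
Between antiparallel currents both contributions point the same way, so they add. B = B₁ + B₂ = 1.99×10⁻⁵ + 1.59×10⁻⁵ = 3.59×10⁻⁵ T.

B ≈ 35.9 μT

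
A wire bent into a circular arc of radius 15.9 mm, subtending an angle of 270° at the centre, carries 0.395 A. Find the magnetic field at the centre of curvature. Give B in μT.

B ≈ 11.7 μT

The Biot–Savart field of a circular arc at its centre is B = μ₀Iφ/(4πR), with φ = 4.712 rad.
B = (4π×10⁻⁷ × 0.395 × 4.712) / (4π × 0.0159) = 1.17×10⁻⁵ T.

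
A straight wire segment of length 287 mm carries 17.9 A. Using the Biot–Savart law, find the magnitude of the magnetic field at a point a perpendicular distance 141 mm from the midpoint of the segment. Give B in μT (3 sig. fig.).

For a finite straight segment, B = (μ₀I/4πd)(sinθ₁ + sinθ₂), where θ₁, θ₂ are the angles from the perpendicular to each end.
The perpendicular from the point meets the wire at its midpoint, so each end is L/2 = 0.1435 m away along the wire.
sinθ₁ = 0.1435/√(0.1435²+0.141²) = 0.7133; sinθ₂ = 0.1435/√(0.1435²+0.141²) = 0.7133.
B = (4π×10⁻⁷ × 17.9) / (4π × 0.141) × (0.7133 + 0.7133) = 1.81×10⁻⁵ T.

B ≈ 18.1 μT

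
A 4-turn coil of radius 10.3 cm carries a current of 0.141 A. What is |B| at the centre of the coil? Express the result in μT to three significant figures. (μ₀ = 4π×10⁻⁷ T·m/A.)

B ≈ 3.44 μT

For an N-turn flat coil, B = Nμ₀I/(2R) with R = 0.103 m.
B = 4 × 8.60×10⁻⁷ T = 3.44×10⁻⁶ T.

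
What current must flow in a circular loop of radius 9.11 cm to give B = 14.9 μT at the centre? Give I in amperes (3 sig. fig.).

At the centre of a circular loop B = μ₀I/(2R), so I = 2RB/μ₀.
With R = 0.0911 m, I = 2 × 0.0911 × 1.49×10⁻⁵ / (4π×10⁻⁷) = 2.16 A.

I ≈ 2.16 A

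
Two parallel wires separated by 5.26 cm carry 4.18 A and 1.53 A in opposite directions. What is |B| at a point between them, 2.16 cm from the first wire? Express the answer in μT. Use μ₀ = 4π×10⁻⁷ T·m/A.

Each long wire gives B = μ₀I/(2πd). Distances are d₁ = 0.0216 m and d₂ = 0.031 m.
B₁ = 3.87×10⁻⁵ T, B₂ = 9.87×10⁻⁶ T.
Between antiparallel currents both contributions point the same way, so they add. B = B₁ + B₂ = 3.87×10⁻⁵ + 9.87×10⁻⁶ = 4.86×10⁻⁵ T.

B ≈ 48.6 μT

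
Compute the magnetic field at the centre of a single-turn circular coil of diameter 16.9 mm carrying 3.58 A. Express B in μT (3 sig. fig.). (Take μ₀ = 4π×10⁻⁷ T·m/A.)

At the centre of a circular loop the Biot–Savart law gives B = μ₀I/(2R) (so R = 0.00845 m).
B = (4π×10⁻⁷ × 3.58) / (2 × 0.00845) = 2.66×10⁻⁴ T.

B ≈ 266 μT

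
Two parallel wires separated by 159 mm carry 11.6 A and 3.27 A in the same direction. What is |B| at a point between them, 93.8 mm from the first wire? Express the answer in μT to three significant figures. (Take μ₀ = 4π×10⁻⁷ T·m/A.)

B ≈ 14.7 μT

Each long wire gives B = μ₀I/(2πd). Distances are d₁ = 0.0938 m and d₂ = 0.0652 m.
B₁ = 2.47×10⁻⁵ T, B₂ = 1.00×10⁻⁵ T.
Between parallel currents the two contributions point in opposite directions, so they subtract. B = |B₁ − B₂| = |2.47×10⁻⁵ − 1.00×10⁻⁵| = 1.47×10⁻⁵ T.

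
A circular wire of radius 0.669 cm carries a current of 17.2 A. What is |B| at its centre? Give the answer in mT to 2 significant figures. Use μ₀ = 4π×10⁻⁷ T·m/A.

B ≈ 1.6 mT

At the centre of a circular loop the Biot–Savart law gives B = μ₀I/(2R).
B = (4π×10⁻⁷ × 17.2) / (2 × 0.00669) = 1.62×10⁻³ T.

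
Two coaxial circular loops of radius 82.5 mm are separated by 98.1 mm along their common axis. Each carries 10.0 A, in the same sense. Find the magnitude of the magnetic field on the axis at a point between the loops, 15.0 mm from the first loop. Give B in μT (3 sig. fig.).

B ≈ 99.2 μT

Each loop contributes B = μ₀IR²/[2(R²+z²)^(3/2)] on the axis, with z measured from that loop.
Loop 1 (z = 0.015 m): B₁ = 7.25×10⁻⁵ T. Loop 2 (z = 0.0831 m): B₂ = 2.66×10⁻⁵ T.
The fields add: B = B₁ + B₂ = 9.92×10⁻⁵ T.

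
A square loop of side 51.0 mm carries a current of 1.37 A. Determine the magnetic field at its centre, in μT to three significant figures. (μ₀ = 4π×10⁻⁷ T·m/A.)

Each side is a finite straight segment at perpendicular distance d = a/(2 tan(π/4)) = 0.0255 m from the centre, with end-angles ±π/4.
One side contributes B₁ = (μ₀I/4πd)·2 sin(π/4) = 7.60×10⁻⁶ T.
All 4 sides add in the same direction: B = 4 × 7.60×10⁻⁶ = 3.04×10⁻⁵ T.

B ≈ 30.4 μT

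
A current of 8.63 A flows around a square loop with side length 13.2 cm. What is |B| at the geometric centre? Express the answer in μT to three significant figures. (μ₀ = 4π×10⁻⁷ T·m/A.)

Each side is a finite straight segment at perpendicular distance d = a/(2 tan(π/4)) = 0.066 m from the centre, with end-angles ±π/4.
One side contributes B₁ = (μ₀I/4πd)·2 sin(π/4) = 1.85×10⁻⁵ T.
All 4 sides add in the same direction: B = 4 × 1.85×10⁻⁵ = 7.40×10⁻⁵ T.

B ≈ 74.0 μT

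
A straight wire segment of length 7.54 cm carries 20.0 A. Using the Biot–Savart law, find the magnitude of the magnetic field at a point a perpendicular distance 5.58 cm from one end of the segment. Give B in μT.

B ≈ 28.8 μT

For a finite straight segment, B = (μ₀I/4πd)(sinθ₁ + sinθ₂), where θ₁, θ₂ are the angles from the perpendicular to each end.
The perpendicular foot is at one end, so the two end-offsets along the wire are 0 and L = 0.0754 m.
sinθ₁ = 0/√(0²+0.0558²) = 0.0000; sinθ₂ = 0.0754/√(0.0754²+0.0558²) = 0.8038.
B = (4π×10⁻⁷ × 20.0) / (4π × 0.0558) × (0.0000 + 0.8038) = 2.88×10⁻⁵ T.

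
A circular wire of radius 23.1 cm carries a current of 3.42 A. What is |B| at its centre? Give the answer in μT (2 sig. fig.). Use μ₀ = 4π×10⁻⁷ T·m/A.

B ≈ 9.3 μT

At the centre of a circular loop the Biot–Savart law gives B = μ₀I/(2R).
B = (4π×10⁻⁷ × 3.42) / (2 × 0.231) = 9.30×10⁻⁶ T.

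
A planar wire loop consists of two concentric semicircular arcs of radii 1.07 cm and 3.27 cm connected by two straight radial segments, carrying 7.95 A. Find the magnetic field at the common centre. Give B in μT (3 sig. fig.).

B ≈ 157 μT

The radial connectors point toward the centre, so dl × r̂ = 0 and they contribute nothing.
Each semicircle gives μ₀I/(4R): inner arc 2.33×10⁻⁴ T, outer arc 7.64×10⁻⁵ T.
The two arcs carry current in opposite angular senses, so their fields oppose: B = |2.33×10⁻⁴ − 7.64×10⁻⁵| = 1.57×10⁻⁴ T.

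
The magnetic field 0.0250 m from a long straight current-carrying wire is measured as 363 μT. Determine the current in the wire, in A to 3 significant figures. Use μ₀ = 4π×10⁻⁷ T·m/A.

I ≈ 45.4 A

For a long straight wire B = μ₀I/(2πd), so I = 2πdB/μ₀.
I = 2π × 0.025 × 3.63×10⁻⁴ / (4π×10⁻⁷) = 45.4 A.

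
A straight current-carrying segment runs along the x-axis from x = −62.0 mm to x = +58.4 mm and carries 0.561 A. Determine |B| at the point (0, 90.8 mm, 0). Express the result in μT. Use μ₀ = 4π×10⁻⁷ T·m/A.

B ≈ 0.683 μT

For a finite straight segment, B = (μ₀I/4πd)(sinθ₁ + sinθ₂), where θ₁, θ₂ are the angles from the perpendicular to each end.
The perpendicular distance is d = 0.0908 m; the end-offsets along the wire are a = 0.062 m and b = 0.0584 m.
sinθ₁ = 0.062/√(0.062²+0.0908²) = 0.5639; sinθ₂ = 0.0584/√(0.0584²+0.0908²) = 0.5409.
B = (4π×10⁻⁷ × 0.561) / (4π × 0.0908) × (0.5639 + 0.5409) = 6.83×10⁻⁷ T.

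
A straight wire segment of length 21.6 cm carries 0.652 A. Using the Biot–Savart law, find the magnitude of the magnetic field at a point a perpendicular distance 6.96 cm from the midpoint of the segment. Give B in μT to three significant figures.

B ≈ 1.57 μT

For a finite straight segment, B = (μ₀I/4πd)(sinθ₁ + sinθ₂), where θ₁, θ₂ are the angles from the perpendicular to each end.
The perpendicular from the point meets the wire at its midpoint, so each end is L/2 = 0.108 m away along the wire.
sinθ₁ = 0.108/√(0.108²+0.0696²) = 0.8406; sinθ₂ = 0.108/√(0.108²+0.0696²) = 0.8406.
B = (4π×10⁻⁷ × 0.652) / (4π × 0.0696) × (0.8406 + 0.8406) = 1.57×10⁻⁶ T.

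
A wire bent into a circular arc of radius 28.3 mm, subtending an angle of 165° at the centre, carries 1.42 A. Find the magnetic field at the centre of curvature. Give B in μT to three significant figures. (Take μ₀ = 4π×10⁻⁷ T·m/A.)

B ≈ 14.4 μT

The Biot–Savart field of a circular arc at its centre is B = μ₀Iφ/(4πR), with φ = 2.88 rad.
B = (4π×10⁻⁷ × 1.42 × 2.88) / (4π × 0.0283) = 1.44×10⁻⁵ T.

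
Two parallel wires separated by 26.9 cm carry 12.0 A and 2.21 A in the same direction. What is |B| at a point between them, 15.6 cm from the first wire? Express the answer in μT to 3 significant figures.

B ≈ 11.5 μT

Each long wire gives B = μ₀I/(2πd). Distances are d₁ = 0.156 m and d₂ = 0.113 m.
B₁ = 1.54×10⁻⁵ T, B₂ = 3.91×10⁻⁶ T.
Between parallel currents the two contributions point in opposite directions, so they subtract. B = |B₁ − B₂| = |1.54×10⁻⁵ − 3.91×10⁻⁶| = 1.15×10⁻⁵ T.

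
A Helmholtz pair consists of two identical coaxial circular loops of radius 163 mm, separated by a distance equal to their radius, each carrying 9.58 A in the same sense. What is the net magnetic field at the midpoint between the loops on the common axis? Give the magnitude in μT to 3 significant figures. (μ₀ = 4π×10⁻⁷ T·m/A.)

B ≈ 52.8 μT

Each loop contributes B = μ₀IR²/[2(R²+z²)^(3/2)] on the axis, with z measured from that loop.
Loop 1 (z = 0.0815 m): B₁ = 2.64×10⁻⁵ T. Loop 2 (z = 0.0815 m): B₂ = 2.64×10⁻⁵ T.
The fields add: B = B₁ + B₂ = 5.28×10⁻⁵ T.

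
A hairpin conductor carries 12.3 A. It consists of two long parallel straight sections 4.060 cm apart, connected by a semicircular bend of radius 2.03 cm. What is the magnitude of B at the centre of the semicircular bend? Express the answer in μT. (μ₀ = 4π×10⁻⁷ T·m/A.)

B ≈ 312 μT

The semicircular arc contributes B_arc = μ₀I·π/(4πR) = μ₀I/(4R) = 1.90×10⁻⁴ T.
Each semi-infinite lead is at perpendicular distance R = 0.0203 m from the centre, with the perpendicular foot at its near end, so it contributes μ₀I/(4πR); both point the same way, together 1.21×10⁻⁴ T.
Arc and leads all point the same direction: B = 1.90×10⁻⁴ + 1.21×10⁻⁴ = 3.12×10⁻⁴ T.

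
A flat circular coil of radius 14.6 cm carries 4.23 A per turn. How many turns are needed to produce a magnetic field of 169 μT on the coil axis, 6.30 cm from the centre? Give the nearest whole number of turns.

N = 12

For an N-turn coil, B = Nμ₀IR²/[2(R²+z²)^(3/2)]. A single turn gives B₁ = 1.41×10⁻⁵ T with R = 0.146 m, z = 0.063 m.
N = B/B₁ = 1.69×10⁻⁴ / 1.41×10⁻⁵ = 11.99.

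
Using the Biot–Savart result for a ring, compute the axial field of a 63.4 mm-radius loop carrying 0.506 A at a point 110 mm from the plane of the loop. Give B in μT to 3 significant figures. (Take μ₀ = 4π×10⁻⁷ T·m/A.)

On the axis of a circular loop, B = μ₀IR² / [2(R²+z²)^(3/2)].
R² + z² = (0.0634)² + (0.11)² = 0.01612 m², and (R²+z²)^(3/2) = 2.05×10⁻³ m³.
B = (4π×10⁻⁷ × 0.506 × 0.00402) / (2 × 2.05×10⁻³) = 6.24×10⁻⁷ T.

B ≈ 0.624 μT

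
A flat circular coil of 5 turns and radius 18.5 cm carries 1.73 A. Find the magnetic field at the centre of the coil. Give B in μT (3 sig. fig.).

B ≈ 29.4 μT

For an N-turn flat coil, B = Nμ₀I/(2R) with R = 0.185 m.
B = 5 × 5.88×10⁻⁶ T = 2.94×10⁻⁵ T.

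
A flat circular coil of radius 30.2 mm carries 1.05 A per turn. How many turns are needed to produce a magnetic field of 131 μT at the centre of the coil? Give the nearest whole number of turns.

For an N-turn coil, B = Nμ₀I/(2R). A single turn gives B₁ = 2.18×10⁻⁵ T with R = 0.0302 m.
N = B/B₁ = 1.31×10⁻⁴ / 2.18×10⁻⁵ = 6.00.

N = 6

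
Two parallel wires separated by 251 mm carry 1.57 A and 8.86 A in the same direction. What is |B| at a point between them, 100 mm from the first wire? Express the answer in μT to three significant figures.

B ≈ 8.60 μT

Each long wire gives B = μ₀I/(2πd). Distances are d₁ = 0.1 m and d₂ = 0.151 m.
B₁ = 3.14×10⁻⁶ T, B₂ = 1.17×10⁻⁵ T.
Between parallel currents the two contributions point in opposite directions, so they subtract. B = |B₁ − B₂| = |3.14×10⁻⁶ − 1.17×10⁻⁵| = 8.60×10⁻⁶ T.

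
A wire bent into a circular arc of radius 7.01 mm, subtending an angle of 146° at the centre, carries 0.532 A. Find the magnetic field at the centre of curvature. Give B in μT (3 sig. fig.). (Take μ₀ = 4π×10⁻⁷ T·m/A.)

The Biot–Savart field of a circular arc at its centre is B = μ₀Iφ/(4πR), with φ = 2.548 rad.
B = (4π×10⁻⁷ × 0.532 × 2.548) / (4π × 0.00701) = 1.93×10⁻⁵ T.

B ≈ 19.3 μT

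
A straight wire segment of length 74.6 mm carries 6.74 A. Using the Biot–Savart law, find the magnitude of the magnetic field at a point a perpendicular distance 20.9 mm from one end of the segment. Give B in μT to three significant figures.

B ≈ 31.1 μT

For a finite straight segment, B = (μ₀I/4πd)(sinθ₁ + sinθ₂), where θ₁, θ₂ are the angles from the perpendicular to each end.
The perpendicular foot is at one end, so the two end-offsets along the wire are 0 and L = 0.0746 m.
sinθ₁ = 0/√(0²+0.0209²) = 0.0000; sinθ₂ = 0.0746/√(0.0746²+0.0209²) = 0.9629.
B = (4π×10⁻⁷ × 6.74) / (4π × 0.0209) × (0.0000 + 0.9629) = 3.11×10⁻⁵ T.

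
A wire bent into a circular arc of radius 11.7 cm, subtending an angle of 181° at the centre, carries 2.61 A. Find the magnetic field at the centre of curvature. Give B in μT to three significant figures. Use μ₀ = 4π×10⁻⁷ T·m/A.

B ≈ 7.05 μT

The Biot–Savart field of a circular arc at its centre is B = μ₀Iφ/(4πR), with φ = 3.159 rad.
B = (4π×10⁻⁷ × 2.61 × 3.159) / (4π × 0.117) = 7.05×10⁻⁶ T.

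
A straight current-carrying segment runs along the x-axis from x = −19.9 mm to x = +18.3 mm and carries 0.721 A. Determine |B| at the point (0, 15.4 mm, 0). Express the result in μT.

B ≈ 7.28 μT

For a finite straight segment, B = (μ₀I/4πd)(sinθ₁ + sinθ₂), where θ₁, θ₂ are the angles from the perpendicular to each end.
The perpendicular distance is d = 0.0154 m; the end-offsets along the wire are a = 0.0199 m and b = 0.0183 m.
sinθ₁ = 0.0199/√(0.0199²+0.0154²) = 0.7908; sinθ₂ = 0.0183/√(0.0183²+0.0154²) = 0.7651.
B = (4π×10⁻⁷ × 0.721) / (4π × 0.0154) × (0.7908 + 0.7651) = 7.28×10⁻⁶ T.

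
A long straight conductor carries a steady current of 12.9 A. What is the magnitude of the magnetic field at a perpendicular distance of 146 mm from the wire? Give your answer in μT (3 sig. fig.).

For an infinitely long straight wire, B = μ₀I/(2πd).
B = (4π×10⁻⁷ × 12.9) / (2π × 0.146) = 1.77×10⁻⁵ T.

B ≈ 17.7 μT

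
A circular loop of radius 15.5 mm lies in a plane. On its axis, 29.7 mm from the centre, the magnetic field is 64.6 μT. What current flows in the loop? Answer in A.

I ≈ 16.1 A

On the axis of a loop, B = μ₀IR²/[2(R²+z²)^(3/2)], so I = 2B(R²+z²)^(3/2)/(μ₀R²).
R² + z² = 0.0002402 + 0.0008821 = 0.001122 m²; raised to 3/2 gives 3.76×10⁻⁵ m³.
I = 2 × 6.46×10⁻⁵ × 3.76×10⁻⁵ / (1.26×10⁻⁶ × 0.0002402) = 16.1 A.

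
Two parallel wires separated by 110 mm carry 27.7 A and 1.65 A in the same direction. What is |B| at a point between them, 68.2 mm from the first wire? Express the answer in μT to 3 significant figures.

B ≈ 73.3 μT

Each long wire gives B = μ₀I/(2πd). Distances are d₁ = 0.0682 m and d₂ = 0.0418 m.
B₁ = 8.12×10⁻⁵ T, B₂ = 7.89×10⁻⁶ T.
Between parallel currents the two contributions point in opposite directions, so they subtract. B = |B₁ − B₂| = |8.12×10⁻⁵ − 7.89×10⁻⁶| = 7.33×10⁻⁵ T.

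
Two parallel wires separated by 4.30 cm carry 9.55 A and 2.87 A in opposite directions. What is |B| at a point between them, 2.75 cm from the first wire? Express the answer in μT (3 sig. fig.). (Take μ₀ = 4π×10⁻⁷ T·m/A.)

Each long wire gives B = μ₀I/(2πd). Distances are d₁ = 0.0275 m and d₂ = 0.0155 m.
B₁ = 6.95×10⁻⁵ T, B₂ = 3.70×10⁻⁵ T.
Between antiparallel currents both contributions point the same way, so they add. B = B₁ + B₂ = 6.95×10⁻⁵ + 3.70×10⁻⁵ = 1.06×10⁻⁴ T.

B ≈ 106 μT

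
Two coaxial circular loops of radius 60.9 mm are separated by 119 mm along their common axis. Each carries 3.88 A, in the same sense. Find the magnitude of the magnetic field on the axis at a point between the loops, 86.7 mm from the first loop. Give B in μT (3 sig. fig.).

Each loop contributes B = μ₀IR²/[2(R²+z²)^(3/2)] on the axis, with z measured from that loop.
Loop 1 (z = 0.0867 m): B₁ = 7.60×10⁻⁶ T. Loop 2 (z = 0.0323 m): B₂ = 2.76×10⁻⁵ T.
The fields add: B = B₁ + B₂ = 3.52×10⁻⁵ T.

B ≈ 35.2 μT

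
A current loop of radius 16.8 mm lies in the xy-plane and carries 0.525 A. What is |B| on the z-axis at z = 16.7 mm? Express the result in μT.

B ≈ 7.00 μT

On the axis of a circular loop, B = μ₀IR² / [2(R²+z²)^(3/2)].
R² + z² = (0.0168)² + (0.0167)² = 0.0005611 m², and (R²+z²)^(3/2) = 1.33×10⁻⁵ m³.
B = (4π×10⁻⁷ × 0.525 × 0.0002822) / (2 × 1.33×10⁻⁵) = 7.00×10⁻⁶ T.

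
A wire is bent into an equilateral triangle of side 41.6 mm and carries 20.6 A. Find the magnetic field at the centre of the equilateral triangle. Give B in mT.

B ≈ 0.891 mT

Each side is a finite straight segment at perpendicular distance d = a/(2 tan(π/3)) = 0.01201 m from the centre, with end-angles ±π/3.
One side contributes B₁ = (μ₀I/4πd)·2 sin(π/3) = 2.97×10⁻⁴ T.
All 3 sides add in the same direction: B = 3 × 2.97×10⁻⁴ = 8.91×10⁻⁴ T.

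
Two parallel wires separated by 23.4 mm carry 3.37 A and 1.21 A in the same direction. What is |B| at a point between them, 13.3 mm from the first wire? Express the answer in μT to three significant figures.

B ≈ 26.7 μT

Each long wire gives B = μ₀I/(2πd). Distances are d₁ = 0.0133 m and d₂ = 0.0101 m.
B₁ = 5.07×10⁻⁵ T, B₂ = 2.40×10⁻⁵ T.
Between parallel currents the two contributions point in opposite directions, so they subtract. B = |B₁ − B₂| = |5.07×10⁻⁵ − 2.40×10⁻⁵| = 2.67×10⁻⁵ T.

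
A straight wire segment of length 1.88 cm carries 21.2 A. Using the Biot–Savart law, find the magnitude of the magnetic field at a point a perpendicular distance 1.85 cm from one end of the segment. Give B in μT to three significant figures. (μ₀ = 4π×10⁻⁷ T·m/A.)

B ≈ 81.7 μT

For a finite straight segment, B = (μ₀I/4πd)(sinθ₁ + sinθ₂), where θ₁, θ₂ are the angles from the perpendicular to each end.
The perpendicular foot is at one end, so the two end-offsets along the wire are 0 and L = 0.0188 m.
sinθ₁ = 0/√(0²+0.0185²) = 0.0000; sinθ₂ = 0.0188/√(0.0188²+0.0185²) = 0.7128.
B = (4π×10⁻⁷ × 21.2) / (4π × 0.0185) × (0.0000 + 0.7128) = 8.17×10⁻⁵ T.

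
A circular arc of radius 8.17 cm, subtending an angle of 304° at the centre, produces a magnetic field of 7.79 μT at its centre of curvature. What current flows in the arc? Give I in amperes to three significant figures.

I ≈ 1.20 A

For a circular arc, B = μ₀Iφ/(4πR) with φ in radians; here φ = 5.306 rad.
So I = 4πRB/(μ₀φ) = 4π × 0.0817 × 7.79×10⁻⁶ / (4π×10⁻⁷ × 5.306) = 1.20 A.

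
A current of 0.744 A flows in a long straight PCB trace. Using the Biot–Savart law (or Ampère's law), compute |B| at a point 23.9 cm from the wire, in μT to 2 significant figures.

For an infinitely long straight wire, B = μ₀I/(2πd).
B = (4π×10⁻⁷ × 0.744) / (2π × 0.239) = 6.23×10⁻⁷ T.

B ≈ 0.62 μT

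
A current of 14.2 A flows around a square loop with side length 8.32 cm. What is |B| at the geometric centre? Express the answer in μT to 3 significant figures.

B ≈ 193 μT

Each side is a finite straight segment at perpendicular distance d = a/(2 tan(π/4)) = 0.0416 m from the centre, with end-angles ±π/4.
One side contributes B₁ = (μ₀I/4πd)·2 sin(π/4) = 4.83×10⁻⁵ T.
All 4 sides add in the same direction: B = 4 × 4.83×10⁻⁵ = 1.93×10⁻⁴ T.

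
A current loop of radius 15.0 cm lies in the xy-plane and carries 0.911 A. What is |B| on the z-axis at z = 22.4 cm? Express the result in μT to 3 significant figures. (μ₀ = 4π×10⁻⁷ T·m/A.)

On the axis of a circular loop, B = μ₀IR² / [2(R²+z²)^(3/2)].
R² + z² = (0.15)² + (0.224)² = 0.07268 m², and (R²+z²)^(3/2) = 1.96×10⁻² m³.
B = (4π×10⁻⁷ × 0.911 × 0.0225) / (2 × 1.96×10⁻²) = 6.57×10⁻⁷ T.

B ≈ 0.657 μT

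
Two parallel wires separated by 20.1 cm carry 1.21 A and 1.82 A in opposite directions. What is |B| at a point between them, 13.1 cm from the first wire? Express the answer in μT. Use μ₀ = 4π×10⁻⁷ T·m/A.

Each long wire gives B = μ₀I/(2πd). Distances are d₁ = 0.131 m and d₂ = 0.07 m.
B₁ = 1.85×10⁻⁶ T, B₂ = 5.20×10⁻⁶ T.
Between antiparallel currents both contributions point the same way, so they add. B = B₁ + B₂ = 1.85×10⁻⁶ + 5.20×10⁻⁶ = 7.05×10⁻⁶ T.

B ≈ 7.05 μT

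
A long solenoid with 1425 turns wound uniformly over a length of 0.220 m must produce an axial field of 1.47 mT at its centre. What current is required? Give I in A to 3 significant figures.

Inside a long solenoid B = μ₀nI with n = 6477 m⁻¹, so I = B/(μ₀n).
I = 1.47×10⁻³ / (4π×10⁻⁷ × 6477) = 0.181 A.

I ≈ 0.181 A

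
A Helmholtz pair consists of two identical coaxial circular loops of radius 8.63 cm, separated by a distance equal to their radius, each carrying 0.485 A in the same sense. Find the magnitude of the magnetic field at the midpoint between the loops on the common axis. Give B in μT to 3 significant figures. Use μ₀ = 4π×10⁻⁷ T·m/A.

Each loop contributes B = μ₀IR²/[2(R²+z²)^(3/2)] on the axis, with z measured from that loop.
Loop 1 (z = 0.04315 m): B₁ = 2.53×10⁻⁶ T. Loop 2 (z = 0.04315 m): B₂ = 2.53×10⁻⁶ T.
The fields add: B = B₁ + B₂ = 5.05×10⁻⁶ T.

B ≈ 5.05 μT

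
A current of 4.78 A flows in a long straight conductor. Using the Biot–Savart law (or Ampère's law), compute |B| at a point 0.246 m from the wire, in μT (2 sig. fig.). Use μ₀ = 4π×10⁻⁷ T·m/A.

For an infinitely long straight wire, B = μ₀I/(2πd).
B = (4π×10⁻⁷ × 4.78) / (2π × 0.246) = 3.89×10⁻⁶ T.

B ≈ 3.9 μT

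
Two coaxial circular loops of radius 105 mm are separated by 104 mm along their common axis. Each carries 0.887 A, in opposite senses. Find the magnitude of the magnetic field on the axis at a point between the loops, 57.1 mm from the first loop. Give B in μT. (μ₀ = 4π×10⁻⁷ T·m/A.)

B ≈ 0.442 μT

Each loop contributes B = μ₀IR²/[2(R²+z²)^(3/2)] on the axis, with z measured from that loop.
Loop 1 (z = 0.0571 m): B₁ = 3.60×10⁻⁶ T. Loop 2 (z = 0.0469 m): B₂ = 4.04×10⁻⁶ T.
The fields oppose: B = |B₁ − B₂| = 4.42×10⁻⁷ T.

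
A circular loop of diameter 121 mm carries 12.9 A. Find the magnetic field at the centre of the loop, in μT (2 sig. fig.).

B ≈ 130 μT

At the centre of a circular loop the Biot–Savart law gives B = μ₀I/(2R) (so R = 0.0605 m).
B = (4π×10⁻⁷ × 12.9) / (2 × 0.0605) = 1.34×10⁻⁴ T.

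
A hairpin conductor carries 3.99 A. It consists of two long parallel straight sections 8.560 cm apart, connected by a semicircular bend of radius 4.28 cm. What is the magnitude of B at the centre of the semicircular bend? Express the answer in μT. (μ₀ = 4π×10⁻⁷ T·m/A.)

B ≈ 47.9 μT

The semicircular arc contributes B_arc = μ₀I·π/(4πR) = μ₀I/(4R) = 2.93×10⁻⁵ T.
Each semi-infinite lead is at perpendicular distance R = 0.0428 m from the centre, with the perpendicular foot at its near end, so it contributes μ₀I/(4πR); both point the same way, together 1.86×10⁻⁵ T.
Arc and leads all point the same direction: B = 2.93×10⁻⁵ + 1.86×10⁻⁵ = 4.79×10⁻⁵ T.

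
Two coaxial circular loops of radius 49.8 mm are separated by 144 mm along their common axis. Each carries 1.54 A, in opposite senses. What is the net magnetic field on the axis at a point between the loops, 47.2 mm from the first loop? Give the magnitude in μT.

B ≈ 5.57 μT

Each loop contributes B = μ₀IR²/[2(R²+z²)^(3/2)] on the axis, with z measured from that loop.
Loop 1 (z = 0.0472 m): B₁ = 7.43×10⁻⁶ T. Loop 2 (z = 0.0968 m): B₂ = 1.86×10⁻⁶ T.
The fields oppose: B = |B₁ − B₂| = 5.57×10⁻⁶ T.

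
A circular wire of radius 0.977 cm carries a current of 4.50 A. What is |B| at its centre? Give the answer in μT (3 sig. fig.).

At the centre of a circular loop the Biot–Savart law gives B = μ₀I/(2R).
B = (4π×10⁻⁷ × 4.50) / (2 × 0.00977) = 2.89×10⁻⁴ T.

B ≈ 289 μT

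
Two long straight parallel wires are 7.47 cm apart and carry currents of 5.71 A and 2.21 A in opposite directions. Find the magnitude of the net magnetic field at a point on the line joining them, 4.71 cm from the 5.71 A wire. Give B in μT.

B ≈ 40.3 μT

Each long wire gives B = μ₀I/(2πd). Distances are d₁ = 0.0471 m and d₂ = 0.0276 m.
B₁ = 2.42×10⁻⁵ T, B₂ = 1.60×10⁻⁵ T.
Between antiparallel currents both contributions point the same way, so they add. B = B₁ + B₂ = 2.42×10⁻⁵ + 1.60×10⁻⁵ = 4.03×10⁻⁵ T.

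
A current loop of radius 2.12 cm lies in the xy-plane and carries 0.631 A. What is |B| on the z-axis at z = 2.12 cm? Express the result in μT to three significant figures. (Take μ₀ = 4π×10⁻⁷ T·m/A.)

On the axis of a circular loop, B = μ₀IR² / [2(R²+z²)^(3/2)].
R² + z² = (0.0212)² + (0.0212)² = 0.0008989 m², and (R²+z²)^(3/2) = 2.69×10⁻⁵ m³.
B = (4π×10⁻⁷ × 0.631 × 0.0004494) / (2 × 2.69×10⁻⁵) = 6.61×10⁻⁶ T.

B ≈ 6.61 μT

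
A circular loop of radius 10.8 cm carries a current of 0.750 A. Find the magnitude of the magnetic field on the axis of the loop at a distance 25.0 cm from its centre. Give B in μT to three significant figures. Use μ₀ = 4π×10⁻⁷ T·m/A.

On the axis of a circular loop, B = μ₀IR² / [2(R²+z²)^(3/2)].
R² + z² = (0.108)² + (0.25)² = 0.07416 m², and (R²+z²)^(3/2) = 2.02×10⁻² m³.
B = (4π×10⁻⁷ × 0.750 × 0.01166) / (2 × 2.02×10⁻²) = 2.72×10⁻⁷ T.

B ≈ 0.272 μT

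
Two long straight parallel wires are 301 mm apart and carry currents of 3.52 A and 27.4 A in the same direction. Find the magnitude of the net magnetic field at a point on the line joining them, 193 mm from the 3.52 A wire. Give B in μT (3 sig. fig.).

Each long wire gives B = μ₀I/(2πd). Distances are d₁ = 0.193 m and d₂ = 0.108 m.
B₁ = 3.65×10⁻⁶ T, B₂ = 5.07×10⁻⁵ T.
Between parallel currents the two contributions point in opposite directions, so they subtract. B = |B₁ − B₂| = |3.65×10⁻⁶ − 5.07×10⁻⁵| = 4.71×10⁻⁵ T.

B ≈ 47.1 μT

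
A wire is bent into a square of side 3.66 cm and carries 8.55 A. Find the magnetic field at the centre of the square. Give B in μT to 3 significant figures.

B ≈ 264 μT

Each side is a finite straight segment at perpendicular distance d = a/(2 tan(π/4)) = 0.0183 m from the centre, with end-angles ±π/4.
One side contributes B₁ = (μ₀I/4πd)·2 sin(π/4) = 6.61×10⁻⁵ T.
All 4 sides add in the same direction: B = 4 × 6.61×10⁻⁵ = 2.64×10⁻⁴ T.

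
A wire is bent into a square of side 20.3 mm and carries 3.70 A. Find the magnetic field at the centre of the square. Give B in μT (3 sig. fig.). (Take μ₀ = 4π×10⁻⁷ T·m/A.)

B ≈ 206 μT

Each side is a finite straight segment at perpendicular distance d = a/(2 tan(π/4)) = 0.01015 m from the centre, with end-angles ±π/4.
One side contributes B₁ = (μ₀I/4πd)·2 sin(π/4) = 5.16×10⁻⁵ T.
All 4 sides add in the same direction: B = 4 × 5.16×10⁻⁵ = 2.06×10⁻⁴ T.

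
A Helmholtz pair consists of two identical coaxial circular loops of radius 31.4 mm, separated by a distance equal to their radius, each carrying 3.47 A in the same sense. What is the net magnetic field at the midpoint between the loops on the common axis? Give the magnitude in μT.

B ≈ 99.4 μT

Each loop contributes B = μ₀IR²/[2(R²+z²)^(3/2)] on the axis, with z measured from that loop.
Loop 1 (z = 0.0157 m): B₁ = 4.97×10⁻⁵ T. Loop 2 (z = 0.0157 m): B₂ = 4.97×10⁻⁵ T.
The fields add: B = B₁ + B₂ = 9.94×10⁻⁵ T.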